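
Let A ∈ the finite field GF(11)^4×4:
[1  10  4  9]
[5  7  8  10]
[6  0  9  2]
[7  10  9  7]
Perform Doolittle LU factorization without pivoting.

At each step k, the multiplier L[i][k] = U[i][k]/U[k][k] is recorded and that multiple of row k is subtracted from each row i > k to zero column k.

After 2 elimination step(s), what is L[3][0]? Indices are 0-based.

L[3][0] = 7

Step 1: pivot at (0,0) is 1.
  row1 ← row1 − (5)·row0  ⇒  L[1][0]=5, U row1=(0, 1, 10, 9)
  row2 ← row2 − (6)·row0  ⇒  L[2][0]=6, U row2=(0, 6, 7, 3)
  row3 ← row3 − (7)·row0  ⇒  L[3][0]=7, U row3=(0, 6, 3, 10)
Step 2: pivot at (1,1) is 1.
  row2 ← row2 − (6)·row1  ⇒  L[2][1]=6, U row2=(0, 0, 2, 4)
  row3 ← row3 − (6)·row1  ⇒  L[3][1]=6, U row3=(0, 0, 9, 0)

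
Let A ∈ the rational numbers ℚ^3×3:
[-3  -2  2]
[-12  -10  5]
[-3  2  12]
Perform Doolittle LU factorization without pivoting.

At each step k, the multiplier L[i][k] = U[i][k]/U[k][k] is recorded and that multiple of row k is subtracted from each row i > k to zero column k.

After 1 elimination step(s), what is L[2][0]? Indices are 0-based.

[col 0] pivot -3
  R1 -= 4*R0 → (0, -2, -3)  (L[1][0] := 4)
  R2 -= 1*R0 → (0, 4, 10)  (L[2][0] := 1)

L[2][0] = 1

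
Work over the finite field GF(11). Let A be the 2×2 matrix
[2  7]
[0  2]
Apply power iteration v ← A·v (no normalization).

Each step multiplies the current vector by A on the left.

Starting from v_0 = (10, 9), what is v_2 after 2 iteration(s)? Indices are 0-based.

v_2 = (6, 3)

v_0 = (10, 9).
v_1 = A·v_0 = (6, 7).
v_2 = A·v_1 = (6, 3).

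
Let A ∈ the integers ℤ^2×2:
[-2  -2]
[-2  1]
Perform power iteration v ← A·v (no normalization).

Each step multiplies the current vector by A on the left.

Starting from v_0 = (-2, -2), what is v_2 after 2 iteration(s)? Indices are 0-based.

v_0 = (-2, -2).
v_1 = A·v_0 = (8, 2).
v_2 = A·v_1 = (-20, -14).

v_2 = (-20, -14)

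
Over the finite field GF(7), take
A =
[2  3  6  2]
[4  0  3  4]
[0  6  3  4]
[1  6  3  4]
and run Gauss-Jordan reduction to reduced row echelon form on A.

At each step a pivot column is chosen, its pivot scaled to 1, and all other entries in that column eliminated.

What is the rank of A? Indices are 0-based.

rank = 4

[1] R0 /= 2  ⇒  (1, 5, 3, 1)
     R1 -= 4·R0  ⇒  (0, 1, 5, 0)
     R3 -= 1·R0  ⇒  (0, 1, 0, 3)
[2] R1 /= 1  ⇒  (0, 1, 5, 0)
     R0 -= 5·R1  ⇒  (1, 0, 6, 1)
     R2 -= 6·R1  ⇒  (0, 0, 1, 4)
     R3 -= 1·R1  ⇒  (0, 0, 2, 3)
[3] R2 /= 1  ⇒  (0, 0, 1, 4)
     R0 -= 6·R2  ⇒  (1, 0, 0, 5)
     R1 -= 5·R2  ⇒  (0, 1, 0, 1)
     R3 -= 2·R2  ⇒  (0, 0, 0, 2)
[4] R3 /= 2  ⇒  (0, 0, 0, 1)
     R0 -= 5·R3  ⇒  (1, 0, 0, 0)
     R1 -= 1·R3  ⇒  (0, 1, 0, 0)
     R2 -= 4·R3  ⇒  (0, 0, 1, 0)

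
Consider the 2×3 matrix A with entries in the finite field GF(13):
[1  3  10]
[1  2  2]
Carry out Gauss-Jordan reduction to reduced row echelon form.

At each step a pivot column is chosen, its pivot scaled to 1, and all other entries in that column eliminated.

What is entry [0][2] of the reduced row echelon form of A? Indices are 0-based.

M[0][2] = 12

pivot(0,0)=1: scale R0 → (1, 3, 10)
  clear (1,0): R1 −= (1)R0 → (0, 12, 5)
pivot(1,1)=12: scale R1 → (0, 1, 8)
  clear (0,1): R0 −= (3)R1 → (1, 0, 12)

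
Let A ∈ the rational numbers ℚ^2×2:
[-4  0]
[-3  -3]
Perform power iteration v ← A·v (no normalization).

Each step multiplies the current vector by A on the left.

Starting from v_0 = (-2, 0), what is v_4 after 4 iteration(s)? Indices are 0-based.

v_0 = (-2, 0).
v_1 = A·v_0 = (8, 6).
v_2 = A·v_1 = (-32, -42).
v_3 = A·v_2 = (128, 222).
v_4 = A·v_3 = (-512, -1050).

v_4 = (-512, -1050)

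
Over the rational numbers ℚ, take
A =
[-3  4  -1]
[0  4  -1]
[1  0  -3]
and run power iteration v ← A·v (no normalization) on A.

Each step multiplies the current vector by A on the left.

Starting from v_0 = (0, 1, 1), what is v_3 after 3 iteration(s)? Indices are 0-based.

v_3 = (30, 48, -30)

v_0 = (0, 1, 1).
v_1 = A·v_0 = (3, 3, -3).
v_2 = A·v_1 = (6, 15, 12).
v_3 = A·v_2 = (30, 48, -30).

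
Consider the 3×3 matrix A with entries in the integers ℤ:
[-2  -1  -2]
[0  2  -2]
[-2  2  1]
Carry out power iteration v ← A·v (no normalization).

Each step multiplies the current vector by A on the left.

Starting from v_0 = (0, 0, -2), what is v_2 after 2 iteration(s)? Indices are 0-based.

v_2 = (-8, 12, -2)

v_0 = (0, 0, -2).
v_1 = A·v_0 = (4, 4, -2).
v_2 = A·v_1 = (-8, 12, -2).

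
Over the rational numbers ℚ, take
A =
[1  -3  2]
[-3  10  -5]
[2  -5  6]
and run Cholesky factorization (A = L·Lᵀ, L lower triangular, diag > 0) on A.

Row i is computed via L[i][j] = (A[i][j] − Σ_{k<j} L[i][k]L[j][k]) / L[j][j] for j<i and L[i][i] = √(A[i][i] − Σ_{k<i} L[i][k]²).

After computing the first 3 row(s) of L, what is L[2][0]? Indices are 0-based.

L[2][0] = 2

Step 1: L[0][0] = √(1) = 1.
  L[1][0] = (-3) / L[0][0] = -3.
Step 2: L[1][1] = √(1) = 1.
  L[2][0] = (2) / L[0][0] = 2.
  L[2][1] = (1) / L[1][1] = 1.
Step 3: L[2][2] = √(1) = 1.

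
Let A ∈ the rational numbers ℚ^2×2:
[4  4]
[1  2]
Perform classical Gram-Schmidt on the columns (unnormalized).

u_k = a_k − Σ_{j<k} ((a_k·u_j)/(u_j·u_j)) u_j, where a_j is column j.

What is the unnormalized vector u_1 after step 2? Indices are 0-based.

u_1 = (-4/17, 16/17)

Step 1: u_0 = a_0 = (4, 1).
Step 2: u_1 = a_1 − (18/17)·u_0 = (-4/17, 16/17).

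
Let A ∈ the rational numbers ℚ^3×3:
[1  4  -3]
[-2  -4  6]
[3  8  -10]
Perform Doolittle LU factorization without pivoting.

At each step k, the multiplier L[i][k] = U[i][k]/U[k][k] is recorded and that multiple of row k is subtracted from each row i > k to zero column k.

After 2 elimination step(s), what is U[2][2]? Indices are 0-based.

Step 1: pivot at (0,0) is 1.
  row1 ← row1 − (-2)·row0  ⇒  L[1][0]=-2, U row1=(0, 4, 0)
  row2 ← row2 − (3)·row0  ⇒  L[2][0]=3, U row2=(0, -4, -1)
Step 2: pivot at (1,1) is 4.
  row2 ← row2 − (-1)·row1  ⇒  L[2][1]=-1, U row2=(0, 0, -1)

U[2][2] = -1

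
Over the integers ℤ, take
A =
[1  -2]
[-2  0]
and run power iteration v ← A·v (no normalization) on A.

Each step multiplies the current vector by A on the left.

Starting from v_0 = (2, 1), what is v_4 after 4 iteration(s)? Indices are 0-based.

v_0 = (2, 1).
v_1 = A·v_0 = (0, -4).
v_2 = A·v_1 = (8, 0).
v_3 = A·v_2 = (8, -16).
v_4 = A·v_3 = (40, -16).

v_4 = (40, -16)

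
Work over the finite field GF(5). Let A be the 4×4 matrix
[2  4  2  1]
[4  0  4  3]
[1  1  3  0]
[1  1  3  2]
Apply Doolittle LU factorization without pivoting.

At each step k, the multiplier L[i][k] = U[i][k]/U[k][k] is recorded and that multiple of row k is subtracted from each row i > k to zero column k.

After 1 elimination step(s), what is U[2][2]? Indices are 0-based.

[col 0] pivot 2
  R1 -= 2*R0 → (0, 2, 0, 1)  (L[1][0] := 2)
  R2 -= 3*R0 → (0, 4, 2, 2)  (L[2][0] := 3)
  R3 -= 3*R0 → (0, 4, 2, 4)  (L[3][0] := 3)

U[2][2] = 2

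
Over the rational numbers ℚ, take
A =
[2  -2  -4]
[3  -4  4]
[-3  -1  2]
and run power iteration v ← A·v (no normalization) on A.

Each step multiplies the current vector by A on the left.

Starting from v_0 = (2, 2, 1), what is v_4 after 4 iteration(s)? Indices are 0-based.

v_0 = (2, 2, 1).
v_1 = A·v_0 = (-4, 2, -6).
v_2 = A·v_1 = (12, -44, -2).
v_3 = A·v_2 = (120, 204, 4).
v_4 = A·v_3 = (-184, -440, -556).

v_4 = (-184, -440, -556)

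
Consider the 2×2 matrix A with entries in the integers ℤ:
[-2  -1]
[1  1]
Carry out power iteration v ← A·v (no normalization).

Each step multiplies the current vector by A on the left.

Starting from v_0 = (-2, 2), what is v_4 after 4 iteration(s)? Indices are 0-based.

v_0 = (-2, 2).
v_1 = A·v_0 = (2, 0).
v_2 = A·v_1 = (-4, 2).
v_3 = A·v_2 = (6, -2).
v_4 = A·v_3 = (-10, 4).

v_4 = (-10, 4)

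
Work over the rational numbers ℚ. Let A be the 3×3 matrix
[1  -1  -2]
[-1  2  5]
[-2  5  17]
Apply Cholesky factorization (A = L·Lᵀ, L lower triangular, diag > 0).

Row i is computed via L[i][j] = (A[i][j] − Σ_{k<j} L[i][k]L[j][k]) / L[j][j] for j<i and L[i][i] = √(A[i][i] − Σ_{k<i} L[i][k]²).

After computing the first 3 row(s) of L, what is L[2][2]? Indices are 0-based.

Step 1: L[0][0] = √(1) = 1.
  L[1][0] = (-1) / L[0][0] = -1.
Step 2: L[1][1] = √(1) = 1.
  L[2][0] = (-2) / L[0][0] = -2.
  L[2][1] = (3) / L[1][1] = 3.
Step 3: L[2][2] = √(4) = 2.

L[2][2] = 2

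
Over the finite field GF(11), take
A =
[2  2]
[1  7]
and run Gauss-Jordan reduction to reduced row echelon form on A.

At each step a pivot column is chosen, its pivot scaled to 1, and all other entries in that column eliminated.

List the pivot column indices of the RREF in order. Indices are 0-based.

pivot columns: 0, 1

[1] R0 /= 2  ⇒  (1, 1)
     R1 -= 1·R0  ⇒  (0, 6)
[2] R1 /= 6  ⇒  (0, 1)
     R0 -= 1·R1  ⇒  (1, 0)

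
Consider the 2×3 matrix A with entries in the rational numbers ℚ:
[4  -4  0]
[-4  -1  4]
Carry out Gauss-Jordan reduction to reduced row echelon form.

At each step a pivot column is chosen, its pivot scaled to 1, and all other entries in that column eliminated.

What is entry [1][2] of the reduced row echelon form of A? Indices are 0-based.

M[1][2] = -4/5

step 1: normalize row 0 (÷4) = (1, -1, 0)
  row 1: subtract -4×row0 = (0, -5, 4)
step 2: normalize row 1 (÷-5) = (0, 1, -4/5)
  row 0: subtract -1×row1 = (1, 0, -4/5)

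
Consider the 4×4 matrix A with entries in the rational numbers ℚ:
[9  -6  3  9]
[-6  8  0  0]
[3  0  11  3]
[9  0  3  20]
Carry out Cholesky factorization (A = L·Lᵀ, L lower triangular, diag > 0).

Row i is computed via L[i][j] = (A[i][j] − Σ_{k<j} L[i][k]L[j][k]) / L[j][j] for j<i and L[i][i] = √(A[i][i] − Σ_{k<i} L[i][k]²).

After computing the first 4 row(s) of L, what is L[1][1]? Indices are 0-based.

Step 1: L[0][0] = √(9) = 3.
  L[1][0] = (-6) / L[0][0] = -2.
Step 2: L[1][1] = √(4) = 2.
  L[2][0] = (3) / L[0][0] = 1.
  L[2][1] = (2) / L[1][1] = 1.
Step 3: L[2][2] = √(9) = 3.
  L[3][0] = (9) / L[0][0] = 3.
  L[3][1] = (6) / L[1][1] = 3.
  L[3][2] = (-3) / L[2][2] = -1.
Step 4: L[3][3] = √(1) = 1.

L[1][1] = 2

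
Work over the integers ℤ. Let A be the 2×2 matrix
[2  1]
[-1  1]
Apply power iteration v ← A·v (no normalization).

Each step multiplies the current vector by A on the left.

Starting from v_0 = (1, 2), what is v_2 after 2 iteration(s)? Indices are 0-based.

v_0 = (1, 2).
v_1 = A·v_0 = (4, 1).
v_2 = A·v_1 = (9, -3).

v_2 = (9, -3)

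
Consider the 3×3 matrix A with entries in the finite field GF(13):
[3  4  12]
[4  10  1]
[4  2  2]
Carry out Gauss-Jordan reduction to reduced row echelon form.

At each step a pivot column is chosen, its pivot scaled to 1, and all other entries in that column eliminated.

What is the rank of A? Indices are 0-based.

rank = 3

[1] R0 /= 3  ⇒  (1, 10, 4)
     R1 -= 4·R0  ⇒  (0, 9, 11)
     R2 -= 4·R0  ⇒  (0, 1, 12)
[2] R1 /= 9  ⇒  (0, 1, 7)
     R0 -= 10·R1  ⇒  (1, 0, 12)
     R2 -= 1·R1  ⇒  (0, 0, 5)
[3] R2 /= 5  ⇒  (0, 0, 1)
     R0 -= 12·R2  ⇒  (1, 0, 0)
     R1 -= 7·R2  ⇒  (0, 1, 0)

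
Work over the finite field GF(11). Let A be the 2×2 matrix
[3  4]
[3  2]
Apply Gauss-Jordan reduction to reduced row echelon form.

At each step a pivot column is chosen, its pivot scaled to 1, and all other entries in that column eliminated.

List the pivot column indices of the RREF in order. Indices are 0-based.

pivot columns: 0, 1

[1] R0 /= 3  ⇒  (1, 5)
     R1 -= 3·R0  ⇒  (0, 9)
[2] R1 /= 9  ⇒  (0, 1)
     R0 -= 5·R1  ⇒  (1, 0)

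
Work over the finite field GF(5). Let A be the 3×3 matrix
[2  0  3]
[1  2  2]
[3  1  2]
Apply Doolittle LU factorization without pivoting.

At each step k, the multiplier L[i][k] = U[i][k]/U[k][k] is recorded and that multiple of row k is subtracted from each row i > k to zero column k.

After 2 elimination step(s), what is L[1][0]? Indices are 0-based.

Step 1: pivot at (0,0) is 2.
  row1 ← row1 − (3)·row0  ⇒  L[1][0]=3, U row1=(0, 2, 3)
  row2 ← row2 − (4)·row0  ⇒  L[2][0]=4, U row2=(0, 1, 0)
Step 2: pivot at (1,1) is 2.
  row2 ← row2 − (3)·row1  ⇒  L[2][1]=3, U row2=(0, 0, 1)

L[1][0] = 3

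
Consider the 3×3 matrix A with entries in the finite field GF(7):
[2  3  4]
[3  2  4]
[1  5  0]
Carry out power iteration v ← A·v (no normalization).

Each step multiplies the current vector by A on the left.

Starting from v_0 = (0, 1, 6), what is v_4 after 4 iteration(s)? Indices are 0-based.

v_0 = (0, 1, 6).
v_1 = A·v_0 = (6, 5, 5).
v_2 = A·v_1 = (5, 6, 3).
v_3 = A·v_2 = (5, 4, 0).
v_4 = A·v_3 = (1, 2, 4).

v_4 = (1, 2, 4)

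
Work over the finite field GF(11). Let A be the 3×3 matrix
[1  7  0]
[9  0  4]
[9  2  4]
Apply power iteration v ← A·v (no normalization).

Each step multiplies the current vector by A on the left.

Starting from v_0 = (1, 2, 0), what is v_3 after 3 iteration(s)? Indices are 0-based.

v_3 = (1, 4, 4)

v_0 = (1, 2, 0).
v_1 = A·v_0 = (4, 9, 2).
v_2 = A·v_1 = (1, 0, 7).
v_3 = A·v_2 = (1, 4, 4).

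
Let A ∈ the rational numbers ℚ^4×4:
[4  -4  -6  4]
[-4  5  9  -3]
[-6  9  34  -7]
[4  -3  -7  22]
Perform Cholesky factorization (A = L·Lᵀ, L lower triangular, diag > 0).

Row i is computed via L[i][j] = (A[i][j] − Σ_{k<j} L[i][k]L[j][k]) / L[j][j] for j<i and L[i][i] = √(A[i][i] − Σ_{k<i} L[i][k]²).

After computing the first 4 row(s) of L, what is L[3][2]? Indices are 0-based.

L[3][2] = -1

Step 1: L[0][0] = √(4) = 2.
  L[1][0] = (-4) / L[0][0] = -2.
Step 2: L[1][1] = √(1) = 1.
  L[2][0] = (-6) / L[0][0] = -3.
  L[2][1] = (3) / L[1][1] = 3.
Step 3: L[2][2] = √(16) = 4.
  L[3][0] = (4) / L[0][0] = 2.
  L[3][1] = (1) / L[1][1] = 1.
  L[3][2] = (-4) / L[2][2] = -1.
Step 4: L[3][3] = √(16) = 4.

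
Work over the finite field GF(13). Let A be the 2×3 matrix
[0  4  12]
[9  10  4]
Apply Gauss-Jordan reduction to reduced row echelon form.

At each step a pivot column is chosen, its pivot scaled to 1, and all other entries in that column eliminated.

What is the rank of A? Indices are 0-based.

pivot(0,0): swap R0↔R1
pivot(0,0)=9: scale R0 → (1, 4, 12)
pivot(1,1)=4: scale R1 → (0, 1, 3)
  clear (0,1): R0 −= (4)R1 → (1, 0, 0)

rank = 2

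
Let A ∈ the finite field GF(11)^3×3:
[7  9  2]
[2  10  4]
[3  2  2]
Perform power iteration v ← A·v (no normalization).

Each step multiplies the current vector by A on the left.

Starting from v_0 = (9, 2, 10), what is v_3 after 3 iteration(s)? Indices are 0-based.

v_3 = (10, 10, 8)

v_0 = (9, 2, 10).
v_1 = A·v_0 = (2, 1, 7).
v_2 = A·v_1 = (4, 9, 0).
v_3 = A·v_2 = (10, 10, 8).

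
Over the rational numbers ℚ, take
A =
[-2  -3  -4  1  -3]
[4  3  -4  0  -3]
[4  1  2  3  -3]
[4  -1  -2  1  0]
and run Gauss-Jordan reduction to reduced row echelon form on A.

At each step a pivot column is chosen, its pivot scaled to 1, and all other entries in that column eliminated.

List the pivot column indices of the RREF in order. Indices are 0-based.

pivot(0,0)=-2: scale R0 → (1, 3/2, 2, -1/2, 3/2)
  clear (1,0): R1 −= (4)R0 → (0, -3, -12, 2, -9)
  clear (2,0): R2 −= (4)R0 → (0, -5, -6, 5, -9)
  clear (3,0): R3 −= (4)R0 → (0, -7, -10, 3, -6)
pivot(1,1)=-3: scale R1 → (0, 1, 4, -2/3, 3)
  clear (0,1): R0 −= (3/2)R1 → (1, 0, -4, 1/2, -3)
  clear (2,1): R2 −= (-5)R1 → (0, 0, 14, 5/3, 6)
  clear (3,1): R3 −= (-7)R1 → (0, 0, 18, -5/3, 15)
pivot(2,2)=14: scale R2 → (0, 0, 1, 5/42, 3/7)
  clear (0,2): R0 −= (-4)R2 → (1, 0, 0, 41/42, -9/7)
  clear (1,2): R1 −= (4)R2 → (0, 1, 0, -8/7, 9/7)
  clear (3,2): R3 −= (18)R2 → (0, 0, 0, -80/21, 51/7)
pivot(3,3)=-80/21: scale R3 → (0, 0, 0, 1, -153/80)
  clear (0,3): R0 −= (41/42)R3 → (1, 0, 0, 0, 93/160)
  clear (1,3): R1 −= (-8/7)R3 → (0, 1, 0, 0, -9/10)
  clear (2,3): R2 −= (5/42)R3 → (0, 0, 1, 0, 21/32)

pivot columns: 0, 1, 2, 3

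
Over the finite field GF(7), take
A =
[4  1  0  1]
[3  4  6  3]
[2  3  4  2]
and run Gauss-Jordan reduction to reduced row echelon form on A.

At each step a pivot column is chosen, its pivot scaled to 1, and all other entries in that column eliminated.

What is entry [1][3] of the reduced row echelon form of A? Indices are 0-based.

M[1][3] = 0

pivot(0,0)=4: scale R0 → (1, 2, 0, 2)
  clear (1,0): R1 −= (3)R0 → (0, 5, 6, 4)
  clear (2,0): R2 −= (2)R0 → (0, 6, 4, 5)
pivot(1,1)=5: scale R1 → (0, 1, 4, 5)
  clear (0,1): R0 −= (2)R1 → (1, 0, 6, 6)
  clear (2,1): R2 −= (6)R1 → (0, 0, 1, 3)
pivot(2,2)=1: scale R2 → (0, 0, 1, 3)
  clear (0,2): R0 −= (6)R2 → (1, 0, 0, 2)
  clear (1,2): R1 −= (4)R2 → (0, 1, 0, 0)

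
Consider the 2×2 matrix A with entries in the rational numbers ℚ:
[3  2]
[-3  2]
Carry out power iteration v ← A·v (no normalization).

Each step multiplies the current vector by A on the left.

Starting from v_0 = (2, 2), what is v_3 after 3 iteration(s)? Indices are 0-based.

v_3 = (10, -146)

v_0 = (2, 2).
v_1 = A·v_0 = (10, -2).
v_2 = A·v_1 = (26, -34).
v_3 = A·v_2 = (10, -146).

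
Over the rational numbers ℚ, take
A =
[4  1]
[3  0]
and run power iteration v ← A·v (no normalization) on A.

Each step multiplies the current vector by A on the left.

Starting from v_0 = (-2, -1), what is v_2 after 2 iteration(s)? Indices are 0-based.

v_2 = (-42, -27)

v_0 = (-2, -1).
v_1 = A·v_0 = (-9, -6).
v_2 = A·v_1 = (-42, -27).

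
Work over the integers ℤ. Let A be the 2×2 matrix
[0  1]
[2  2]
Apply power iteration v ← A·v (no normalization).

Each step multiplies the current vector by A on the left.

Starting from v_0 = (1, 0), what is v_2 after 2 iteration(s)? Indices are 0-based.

v_2 = (2, 4)

v_0 = (1, 0).
v_1 = A·v_0 = (0, 2).
v_2 = A·v_1 = (2, 4).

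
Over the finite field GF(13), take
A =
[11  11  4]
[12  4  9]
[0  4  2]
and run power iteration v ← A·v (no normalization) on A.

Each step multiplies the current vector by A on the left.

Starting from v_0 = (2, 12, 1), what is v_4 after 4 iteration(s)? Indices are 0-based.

v_0 = (2, 12, 1).
v_1 = A·v_0 = (2, 3, 11).
v_2 = A·v_1 = (8, 5, 8).
v_3 = A·v_2 = (6, 6, 10).
v_4 = A·v_3 = (3, 4, 5).

v_4 = (3, 4, 5)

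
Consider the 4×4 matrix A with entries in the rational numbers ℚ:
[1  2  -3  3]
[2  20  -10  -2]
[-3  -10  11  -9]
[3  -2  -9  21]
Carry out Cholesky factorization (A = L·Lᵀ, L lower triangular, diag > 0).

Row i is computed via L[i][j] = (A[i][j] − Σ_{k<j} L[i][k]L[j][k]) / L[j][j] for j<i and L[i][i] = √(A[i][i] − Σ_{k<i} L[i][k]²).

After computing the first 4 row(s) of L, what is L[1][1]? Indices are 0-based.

L[1][1] = 4

Step 1: L[0][0] = √(1) = 1.
  L[1][0] = (2) / L[0][0] = 2.
Step 2: L[1][1] = √(16) = 4.
  L[2][0] = (-3) / L[0][0] = -3.
  L[2][1] = (-4) / L[1][1] = -1.
Step 3: L[2][2] = √(1) = 1.
  L[3][0] = (3) / L[0][0] = 3.
  L[3][1] = (-8) / L[1][1] = -2.
  L[3][2] = (-2) / L[2][2] = -2.
Step 4: L[3][3] = √(4) = 2.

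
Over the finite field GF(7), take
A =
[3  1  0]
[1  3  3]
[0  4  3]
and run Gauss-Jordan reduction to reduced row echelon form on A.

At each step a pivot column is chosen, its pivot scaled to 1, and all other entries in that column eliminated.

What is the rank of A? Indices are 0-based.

step 1: normalize row 0 (÷3) = (1, 5, 0)
  row 1: subtract 1×row0 = (0, 5, 3)
step 2: normalize row 1 (÷5) = (0, 1, 2)
  row 0: subtract 5×row1 = (1, 0, 4)
  row 2: subtract 4×row1 = (0, 0, 2)
step 3: normalize row 2 (÷2) = (0, 0, 1)
  row 0: subtract 4×row2 = (1, 0, 0)
  row 1: subtract 2×row2 = (0, 1, 0)

rank = 3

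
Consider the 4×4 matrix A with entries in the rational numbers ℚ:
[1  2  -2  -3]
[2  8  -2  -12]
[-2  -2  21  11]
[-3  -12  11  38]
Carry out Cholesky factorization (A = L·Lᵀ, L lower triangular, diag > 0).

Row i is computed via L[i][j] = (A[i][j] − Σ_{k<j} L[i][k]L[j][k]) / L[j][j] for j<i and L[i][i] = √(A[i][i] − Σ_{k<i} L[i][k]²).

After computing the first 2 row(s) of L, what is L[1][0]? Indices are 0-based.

L[1][0] = 2

Step 1: L[0][0] = √(1) = 1.
  L[1][0] = (2) / L[0][0] = 2.
Step 2: L[1][1] = √(4) = 2.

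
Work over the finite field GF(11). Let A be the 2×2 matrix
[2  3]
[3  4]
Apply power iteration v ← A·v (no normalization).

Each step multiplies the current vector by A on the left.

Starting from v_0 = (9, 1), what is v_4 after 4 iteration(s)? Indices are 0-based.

v_0 = (9, 1).
v_1 = A·v_0 = (10, 9).
v_2 = A·v_1 = (3, 0).
v_3 = A·v_2 = (6, 9).
v_4 = A·v_3 = (6, 10).

v_4 = (6, 10)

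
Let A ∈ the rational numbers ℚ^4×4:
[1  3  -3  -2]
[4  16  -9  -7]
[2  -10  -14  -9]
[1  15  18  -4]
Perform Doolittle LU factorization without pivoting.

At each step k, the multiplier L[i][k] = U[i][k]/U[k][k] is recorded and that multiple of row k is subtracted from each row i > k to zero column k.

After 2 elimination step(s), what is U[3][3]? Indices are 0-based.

U[3][3] = -5

k=0: U[0][0]=1
  eliminate (1,0): mult=4, new row 1: (0, 4, 3, 1); set L[1][0]=4
  eliminate (2,0): mult=2, new row 2: (0, -16, -8, -5); set L[2][0]=2
  eliminate (3,0): mult=1, new row 3: (0, 12, 21, -2); set L[3][0]=1
k=1: U[1][1]=4
  eliminate (2,1): mult=-4, new row 2: (0, 0, 4, -1); set L[2][1]=-4
  eliminate (3,1): mult=3, new row 3: (0, 0, 12, -5); set L[3][1]=3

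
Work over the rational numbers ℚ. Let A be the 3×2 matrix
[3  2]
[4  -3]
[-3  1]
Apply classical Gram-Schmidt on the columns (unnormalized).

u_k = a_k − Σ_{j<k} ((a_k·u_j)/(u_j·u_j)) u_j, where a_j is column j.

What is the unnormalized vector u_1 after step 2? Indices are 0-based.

u_1 = (95/34, -33/17, 7/34)

Step 1: u_0 = a_0 = (3, 4, -3).
Step 2: u_1 = a_1 − (-9/34)·u_0 = (95/34, -33/17, 7/34).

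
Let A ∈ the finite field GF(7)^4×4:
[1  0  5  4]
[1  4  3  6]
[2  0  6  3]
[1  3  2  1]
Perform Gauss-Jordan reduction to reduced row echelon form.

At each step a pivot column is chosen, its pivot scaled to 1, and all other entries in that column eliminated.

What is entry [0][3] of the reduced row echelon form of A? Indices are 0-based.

pivot(0,0)=1: scale R0 → (1, 0, 5, 4)
  clear (1,0): R1 −= (1)R0 → (0, 4, 5, 2)
  clear (2,0): R2 −= (2)R0 → (0, 0, 3, 2)
  clear (3,0): R3 −= (1)R0 → (0, 3, 4, 4)
pivot(1,1)=4: scale R1 → (0, 1, 3, 4)
  clear (3,1): R3 −= (3)R1 → (0, 0, 2, 6)
pivot(2,2)=3: scale R2 → (0, 0, 1, 3)
  clear (0,2): R0 −= (5)R2 → (1, 0, 0, 3)
  clear (1,2): R1 −= (3)R2 → (0, 1, 0, 2)
  clear (3,2): R3 −= (2)R2 → (0, 0, 0, 0)
col 3: no nonzero at/below row 3; advance.

M[0][3] = 3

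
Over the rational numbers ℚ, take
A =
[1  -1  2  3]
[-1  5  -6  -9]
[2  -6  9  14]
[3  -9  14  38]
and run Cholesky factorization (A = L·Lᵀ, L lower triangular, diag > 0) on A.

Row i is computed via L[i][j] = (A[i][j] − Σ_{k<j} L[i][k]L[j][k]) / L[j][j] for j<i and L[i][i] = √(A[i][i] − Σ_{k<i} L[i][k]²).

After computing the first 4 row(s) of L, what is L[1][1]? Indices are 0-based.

L[1][1] = 2

Step 1: L[0][0] = √(1) = 1.
  L[1][0] = (-1) / L[0][0] = -1.
Step 2: L[1][1] = √(4) = 2.
  L[2][0] = (2) / L[0][0] = 2.
  L[2][1] = (-4) / L[1][1] = -2.
Step 3: L[2][2] = √(1) = 1.
  L[3][0] = (3) / L[0][0] = 3.
  L[3][1] = (-6) / L[1][1] = -3.
  L[3][2] = (2) / L[2][2] = 2.
Step 4: L[3][3] = √(16) = 4.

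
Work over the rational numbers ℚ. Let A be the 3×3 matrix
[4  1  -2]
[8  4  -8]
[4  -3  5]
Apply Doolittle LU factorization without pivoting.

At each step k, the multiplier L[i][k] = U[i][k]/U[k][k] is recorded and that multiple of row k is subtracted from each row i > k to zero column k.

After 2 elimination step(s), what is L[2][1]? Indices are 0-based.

k=0: U[0][0]=4
  eliminate (1,0): mult=2, new row 1: (0, 2, -4); set L[1][0]=2
  eliminate (2,0): mult=1, new row 2: (0, -4, 7); set L[2][0]=1
k=1: U[1][1]=2
  eliminate (2,1): mult=-2, new row 2: (0, 0, -1); set L[2][1]=-2

L[2][1] = -2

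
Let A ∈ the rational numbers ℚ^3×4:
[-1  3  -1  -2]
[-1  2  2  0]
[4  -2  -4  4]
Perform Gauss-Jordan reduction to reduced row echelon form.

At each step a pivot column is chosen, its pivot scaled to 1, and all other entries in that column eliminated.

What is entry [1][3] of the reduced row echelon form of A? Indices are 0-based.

M[1][3] = 2/11

pivot(0,0)=-1: scale R0 → (1, -3, 1, 2)
  clear (1,0): R1 −= (-1)R0 → (0, -1, 3, 2)
  clear (2,0): R2 −= (4)R0 → (0, 10, -8, -4)
pivot(1,1)=-1: scale R1 → (0, 1, -3, -2)
  clear (0,1): R0 −= (-3)R1 → (1, 0, -8, -4)
  clear (2,1): R2 −= (10)R1 → (0, 0, 22, 16)
pivot(2,2)=22: scale R2 → (0, 0, 1, 8/11)
  clear (0,2): R0 −= (-8)R2 → (1, 0, 0, 20/11)
  clear (1,2): R1 −= (-3)R2 → (0, 1, 0, 2/11)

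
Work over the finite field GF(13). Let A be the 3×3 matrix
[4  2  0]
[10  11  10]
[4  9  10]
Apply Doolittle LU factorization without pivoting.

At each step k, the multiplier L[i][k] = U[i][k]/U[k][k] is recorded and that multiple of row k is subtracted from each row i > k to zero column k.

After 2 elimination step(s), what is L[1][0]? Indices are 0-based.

L[1][0] = 9

[col 0] pivot 4
  R1 -= 9*R0 → (0, 6, 10)  (L[1][0] := 9)
  R2 -= 1*R0 → (0, 7, 10)  (L[2][0] := 1)
[col 1] pivot 6
  R2 -= 12*R1 → (0, 0, 7)  (L[2][1] := 12)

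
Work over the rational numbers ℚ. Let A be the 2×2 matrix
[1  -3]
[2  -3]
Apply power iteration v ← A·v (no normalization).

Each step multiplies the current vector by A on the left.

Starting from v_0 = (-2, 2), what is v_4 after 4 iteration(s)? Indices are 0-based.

v_4 = (-26, -46)

v_0 = (-2, 2).
v_1 = A·v_0 = (-8, -10).
v_2 = A·v_1 = (22, 14).
v_3 = A·v_2 = (-20, 2).
v_4 = A·v_3 = (-26, -46).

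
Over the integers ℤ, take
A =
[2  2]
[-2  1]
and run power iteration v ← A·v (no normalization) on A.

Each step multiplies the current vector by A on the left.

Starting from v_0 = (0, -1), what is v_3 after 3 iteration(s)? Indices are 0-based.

v_0 = (0, -1).
v_1 = A·v_0 = (-2, -1).
v_2 = A·v_1 = (-6, 3).
v_3 = A·v_2 = (-6, 15).

v_3 = (-6, 15)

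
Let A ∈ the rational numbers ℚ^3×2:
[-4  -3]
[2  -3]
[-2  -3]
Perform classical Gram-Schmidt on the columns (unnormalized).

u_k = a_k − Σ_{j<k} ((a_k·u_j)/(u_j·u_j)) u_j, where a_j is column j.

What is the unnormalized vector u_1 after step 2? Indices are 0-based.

Step 1: u_0 = a_0 = (-4, 2, -2).
Step 2: u_1 = a_1 − (1/2)·u_0 = (-1, -4, -2).

u_1 = (-1, -4, -2)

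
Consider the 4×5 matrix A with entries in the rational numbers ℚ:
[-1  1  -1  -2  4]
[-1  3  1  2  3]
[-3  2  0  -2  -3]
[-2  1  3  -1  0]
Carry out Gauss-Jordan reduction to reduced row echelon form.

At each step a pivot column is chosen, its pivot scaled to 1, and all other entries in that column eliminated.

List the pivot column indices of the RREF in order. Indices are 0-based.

pivot columns: 0, 1, 2, 3

[1] R0 /= -1  ⇒  (1, -1, 1, 2, -4)
     R1 -= -1·R0  ⇒  (0, 2, 2, 4, -1)
     R2 -= -3·R0  ⇒  (0, -1, 3, 4, -15)
     R3 -= -2·R0  ⇒  (0, -1, 5, 3, -8)
[2] R1 /= 2  ⇒  (0, 1, 1, 2, -1/2)
     R0 -= -1·R1  ⇒  (1, 0, 2, 4, -9/2)
     R2 -= -1·R1  ⇒  (0, 0, 4, 6, -31/2)
     R3 -= -1·R1  ⇒  (0, 0, 6, 5, -17/2)
[3] R2 /= 4  ⇒  (0, 0, 1, 3/2, -31/8)
     R0 -= 2·R2  ⇒  (1, 0, 0, 1, 13/4)
     R1 -= 1·R2  ⇒  (0, 1, 0, 1/2, 27/8)
     R3 -= 6·R2  ⇒  (0, 0, 0, -4, 59/4)
[4] R3 /= -4  ⇒  (0, 0, 0, 1, -59/16)
     R0 -= 1·R3  ⇒  (1, 0, 0, 0, 111/16)
     R1 -= 1/2·R3  ⇒  (0, 1, 0, 0, 167/32)
     R2 -= 3/2·R3  ⇒  (0, 0, 1, 0, 53/32)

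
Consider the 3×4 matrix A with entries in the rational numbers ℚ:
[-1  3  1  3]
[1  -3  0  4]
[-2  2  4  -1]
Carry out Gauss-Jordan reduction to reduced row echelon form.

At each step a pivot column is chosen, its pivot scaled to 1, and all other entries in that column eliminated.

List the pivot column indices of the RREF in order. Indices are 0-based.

pivot columns: 0, 1, 2

[1] R0 /= -1  ⇒  (1, -3, -1, -3)
     R1 -= 1·R0  ⇒  (0, 0, 1, 7)
     R2 -= -2·R0  ⇒  (0, -4, 2, -7)
[2] R1 <-> R2
[2] R1 /= -4  ⇒  (0, 1, -1/2, 7/4)
     R0 -= -3·R1  ⇒  (1, 0, -5/2, 9/4)
[3] R2 /= 1  ⇒  (0, 0, 1, 7)
     R0 -= -5/2·R2  ⇒  (1, 0, 0, 79/4)
     R1 -= -1/2·R2  ⇒  (0, 1, 0, 21/4)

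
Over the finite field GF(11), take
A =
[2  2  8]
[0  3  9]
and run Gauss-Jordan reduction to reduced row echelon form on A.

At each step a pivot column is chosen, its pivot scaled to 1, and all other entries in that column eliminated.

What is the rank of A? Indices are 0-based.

pivot(0,0)=2: scale R0 → (1, 1, 4)
pivot(1,1)=3: scale R1 → (0, 1, 3)
  clear (0,1): R0 −= (1)R1 → (1, 0, 1)

rank = 2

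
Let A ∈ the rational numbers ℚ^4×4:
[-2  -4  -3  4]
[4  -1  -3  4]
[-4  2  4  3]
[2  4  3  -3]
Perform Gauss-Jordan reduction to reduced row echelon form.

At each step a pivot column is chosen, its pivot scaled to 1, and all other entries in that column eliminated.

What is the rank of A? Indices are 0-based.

pivot(0,0)=-2: scale R0 → (1, 2, 3/2, -2)
  clear (1,0): R1 −= (4)R0 → (0, -9, -9, 12)
  clear (2,0): R2 −= (-4)R0 → (0, 10, 10, -5)
  clear (3,0): R3 −= (2)R0 → (0, 0, 0, 1)
pivot(1,1)=-9: scale R1 → (0, 1, 1, -4/3)
  clear (0,1): R0 −= (2)R1 → (1, 0, -1/2, 2/3)
  clear (2,1): R2 −= (10)R1 → (0, 0, 0, 25/3)
col 2: no nonzero at/below row 2; advance.
pivot(2,3)=25/3: scale R2 → (0, 0, 0, 1)
  clear (0,3): R0 −= (2/3)R2 → (1, 0, -1/2, 0)
  clear (1,3): R1 −= (-4/3)R2 → (0, 1, 1, 0)
  clear (3,3): R3 −= (1)R2 → (0, 0, 0, 0)

rank = 3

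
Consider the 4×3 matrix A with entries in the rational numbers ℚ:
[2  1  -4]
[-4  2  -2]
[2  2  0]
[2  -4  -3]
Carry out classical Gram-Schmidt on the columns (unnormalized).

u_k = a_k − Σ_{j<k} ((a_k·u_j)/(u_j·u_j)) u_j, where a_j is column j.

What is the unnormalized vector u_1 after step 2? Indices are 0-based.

Step 1: u_0 = a_0 = (2, -4, 2, 2).
Step 2: u_1 = a_1 − (-5/14)·u_0 = (12/7, 4/7, 19/7, -23/7).

u_1 = (12/7, 4/7, 19/7, -23/7)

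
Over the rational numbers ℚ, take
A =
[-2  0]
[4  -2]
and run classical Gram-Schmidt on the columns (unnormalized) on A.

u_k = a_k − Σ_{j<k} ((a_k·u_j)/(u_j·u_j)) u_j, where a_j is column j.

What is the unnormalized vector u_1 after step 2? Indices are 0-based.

Step 1: u_0 = a_0 = (-2, 4).
Step 2: u_1 = a_1 − (-2/5)·u_0 = (-4/5, -2/5).

u_1 = (-4/5, -2/5)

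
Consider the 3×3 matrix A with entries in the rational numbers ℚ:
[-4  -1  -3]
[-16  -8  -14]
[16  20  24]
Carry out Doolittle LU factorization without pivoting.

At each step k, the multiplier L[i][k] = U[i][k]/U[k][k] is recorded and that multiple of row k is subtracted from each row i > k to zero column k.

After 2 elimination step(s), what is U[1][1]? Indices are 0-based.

U[1][1] = -4

k=0: U[0][0]=-4
  eliminate (1,0): mult=4, new row 1: (0, -4, -2); set L[1][0]=4
  eliminate (2,0): mult=-4, new row 2: (0, 16, 12); set L[2][0]=-4
k=1: U[1][1]=-4
  eliminate (2,1): mult=-4, new row 2: (0, 0, 4); set L[2][1]=-4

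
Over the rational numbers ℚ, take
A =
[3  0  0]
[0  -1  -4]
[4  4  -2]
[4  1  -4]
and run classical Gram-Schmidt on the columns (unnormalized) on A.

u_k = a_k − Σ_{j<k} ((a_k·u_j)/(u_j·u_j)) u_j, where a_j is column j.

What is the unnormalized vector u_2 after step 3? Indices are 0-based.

Step 1: u_0 = a_0 = (3, 0, 4, 4).
Step 2: u_1 = a_1 − (20/41)·u_0 = (-60/41, -1, 84/41, -39/41).
Step 3: u_2 = a_2 − (-24/41)·u_0 − (76/169)·u_1 = (408/169, -600/169, -98/169, -16/13).

u_2 = (408/169, -600/169, -98/169, -16/13)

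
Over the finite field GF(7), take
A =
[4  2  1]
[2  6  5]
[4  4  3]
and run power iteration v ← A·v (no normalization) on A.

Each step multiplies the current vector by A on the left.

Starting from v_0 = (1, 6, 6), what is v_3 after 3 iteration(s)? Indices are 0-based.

v_3 = (2, 3, 3)

v_0 = (1, 6, 6).
v_1 = A·v_0 = (1, 5, 4).
v_2 = A·v_1 = (4, 3, 1).
v_3 = A·v_2 = (2, 3, 3).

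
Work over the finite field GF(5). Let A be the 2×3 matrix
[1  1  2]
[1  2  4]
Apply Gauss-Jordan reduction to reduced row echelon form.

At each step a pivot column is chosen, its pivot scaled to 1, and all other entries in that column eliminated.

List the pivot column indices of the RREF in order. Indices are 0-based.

pivot columns: 0, 1

step 1: normalize row 0 (÷1) = (1, 1, 2)
  row 1: subtract 1×row0 = (0, 1, 2)
step 2: normalize row 1 (÷1) = (0, 1, 2)
  row 0: subtract 1×row1 = (1, 0, 0)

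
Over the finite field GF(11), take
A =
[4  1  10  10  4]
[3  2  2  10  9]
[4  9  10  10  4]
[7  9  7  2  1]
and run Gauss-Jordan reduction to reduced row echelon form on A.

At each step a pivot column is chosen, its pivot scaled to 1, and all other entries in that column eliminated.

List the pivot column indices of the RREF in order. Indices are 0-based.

pivot columns: 0, 1, 2, 3

pivot(0,0)=4: scale R0 → (1, 3, 8, 8, 1)
  clear (1,0): R1 −= (3)R0 → (0, 4, 0, 8, 6)
  clear (2,0): R2 −= (4)R0 → (0, 8, 0, 0, 0)
  clear (3,0): R3 −= (7)R0 → (0, 10, 6, 1, 5)
pivot(1,1)=4: scale R1 → (0, 1, 0, 2, 7)
  clear (0,1): R0 −= (3)R1 → (1, 0, 8, 2, 2)
  clear (2,1): R2 −= (8)R1 → (0, 0, 0, 6, 10)
  clear (3,1): R3 −= (10)R1 → (0, 0, 6, 3, 1)
pivot(2,2): swap R2↔R3
pivot(2,2)=6: scale R2 → (0, 0, 1, 6, 2)
  clear (0,2): R0 −= (8)R2 → (1, 0, 0, 9, 8)
pivot(3,3)=6: scale R3 → (0, 0, 0, 1, 9)
  clear (0,3): R0 −= (9)R3 → (1, 0, 0, 0, 4)
  clear (1,3): R1 −= (2)R3 → (0, 1, 0, 0, 0)
  clear (2,3): R2 −= (6)R3 → (0, 0, 1, 0, 3)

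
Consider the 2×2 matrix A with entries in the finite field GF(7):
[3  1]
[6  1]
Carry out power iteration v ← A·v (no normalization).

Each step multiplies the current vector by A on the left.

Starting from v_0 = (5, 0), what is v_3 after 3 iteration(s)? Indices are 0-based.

v_3 = (2, 3)

v_0 = (5, 0).
v_1 = A·v_0 = (1, 2).
v_2 = A·v_1 = (5, 1).
v_3 = A·v_2 = (2, 3).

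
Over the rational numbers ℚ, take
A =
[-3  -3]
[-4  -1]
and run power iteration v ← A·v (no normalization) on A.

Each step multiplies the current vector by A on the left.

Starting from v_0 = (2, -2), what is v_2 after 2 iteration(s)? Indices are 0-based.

v_0 = (2, -2).
v_1 = A·v_0 = (0, -6).
v_2 = A·v_1 = (18, 6).

v_2 = (18, 6)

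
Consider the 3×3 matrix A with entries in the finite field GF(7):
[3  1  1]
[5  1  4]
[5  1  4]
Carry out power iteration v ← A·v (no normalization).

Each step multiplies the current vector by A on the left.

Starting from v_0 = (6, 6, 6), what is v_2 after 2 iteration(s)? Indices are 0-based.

v_0 = (6, 6, 6).
v_1 = A·v_0 = (2, 4, 4).
v_2 = A·v_1 = (0, 2, 2).

v_2 = (0, 2, 2)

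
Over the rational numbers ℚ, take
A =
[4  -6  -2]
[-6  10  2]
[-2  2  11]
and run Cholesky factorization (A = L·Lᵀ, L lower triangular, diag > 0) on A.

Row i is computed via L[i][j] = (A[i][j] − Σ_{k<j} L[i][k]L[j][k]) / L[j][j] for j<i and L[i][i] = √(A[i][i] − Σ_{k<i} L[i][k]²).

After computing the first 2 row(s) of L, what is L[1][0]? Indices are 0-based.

Step 1: L[0][0] = √(4) = 2.
  L[1][0] = (-6) / L[0][0] = -3.
Step 2: L[1][1] = √(1) = 1.

L[1][0] = -3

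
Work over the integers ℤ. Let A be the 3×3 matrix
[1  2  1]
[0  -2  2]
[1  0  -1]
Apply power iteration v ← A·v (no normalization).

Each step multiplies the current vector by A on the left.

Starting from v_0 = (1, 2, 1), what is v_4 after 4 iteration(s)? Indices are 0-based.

v_4 = (20, -16, 20)

v_0 = (1, 2, 1).
v_1 = A·v_0 = (6, -2, 0).
v_2 = A·v_1 = (2, 4, 6).
v_3 = A·v_2 = (16, 4, -4).
v_4 = A·v_3 = (20, -16, 20).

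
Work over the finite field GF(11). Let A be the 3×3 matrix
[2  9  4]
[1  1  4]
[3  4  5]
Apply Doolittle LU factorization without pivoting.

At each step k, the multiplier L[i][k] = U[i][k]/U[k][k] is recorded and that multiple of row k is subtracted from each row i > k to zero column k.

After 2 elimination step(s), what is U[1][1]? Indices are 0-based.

U[1][1] = 2

[col 0] pivot 2
  R1 -= 6*R0 → (0, 2, 2)  (L[1][0] := 6)
  R2 -= 7*R0 → (0, 7, 10)  (L[2][0] := 7)
[col 1] pivot 2
  R2 -= 9*R1 → (0, 0, 3)  (L[2][1] := 9)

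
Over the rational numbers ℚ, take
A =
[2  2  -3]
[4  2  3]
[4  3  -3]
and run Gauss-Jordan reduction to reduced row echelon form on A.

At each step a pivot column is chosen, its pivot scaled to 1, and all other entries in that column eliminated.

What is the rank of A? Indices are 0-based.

step 1: normalize row 0 (÷2) = (1, 1, -3/2)
  row 1: subtract 4×row0 = (0, -2, 9)
  row 2: subtract 4×row0 = (0, -1, 3)
step 2: normalize row 1 (÷-2) = (0, 1, -9/2)
  row 0: subtract 1×row1 = (1, 0, 3)
  row 2: subtract -1×row1 = (0, 0, -3/2)
step 3: normalize row 2 (÷-3/2) = (0, 0, 1)
  row 0: subtract 3×row2 = (1, 0, 0)
  row 1: subtract -9/2×row2 = (0, 1, 0)

rank = 3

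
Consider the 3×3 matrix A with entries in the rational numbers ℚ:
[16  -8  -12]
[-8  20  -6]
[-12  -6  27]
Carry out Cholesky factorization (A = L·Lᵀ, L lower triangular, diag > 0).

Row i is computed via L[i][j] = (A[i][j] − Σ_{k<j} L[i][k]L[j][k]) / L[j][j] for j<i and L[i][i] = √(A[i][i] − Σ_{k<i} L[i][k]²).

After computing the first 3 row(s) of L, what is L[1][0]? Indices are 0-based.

L[1][0] = -2

Step 1: L[0][0] = √(16) = 4.
  L[1][0] = (-8) / L[0][0] = -2.
Step 2: L[1][1] = √(16) = 4.
  L[2][0] = (-12) / L[0][0] = -3.
  L[2][1] = (-12) / L[1][1] = -3.
Step 3: L[2][2] = √(9) = 3.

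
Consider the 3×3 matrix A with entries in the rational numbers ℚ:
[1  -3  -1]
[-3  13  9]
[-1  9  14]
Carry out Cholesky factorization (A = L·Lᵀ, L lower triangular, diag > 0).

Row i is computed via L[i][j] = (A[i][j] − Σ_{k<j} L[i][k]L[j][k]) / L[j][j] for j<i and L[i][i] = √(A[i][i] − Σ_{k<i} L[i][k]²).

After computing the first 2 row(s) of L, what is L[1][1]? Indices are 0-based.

L[1][1] = 2

Step 1: L[0][0] = √(1) = 1.
  L[1][0] = (-3) / L[0][0] = -3.
Step 2: L[1][1] = √(4) = 2.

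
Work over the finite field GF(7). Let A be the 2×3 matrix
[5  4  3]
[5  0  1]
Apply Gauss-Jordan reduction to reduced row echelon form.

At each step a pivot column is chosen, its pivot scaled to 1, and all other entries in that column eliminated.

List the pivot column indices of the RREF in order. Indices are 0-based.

pivot columns: 0, 1

[1] R0 /= 5  ⇒  (1, 5, 2)
     R1 -= 5·R0  ⇒  (0, 3, 5)
[2] R1 /= 3  ⇒  (0, 1, 4)
     R0 -= 5·R1  ⇒  (1, 0, 3)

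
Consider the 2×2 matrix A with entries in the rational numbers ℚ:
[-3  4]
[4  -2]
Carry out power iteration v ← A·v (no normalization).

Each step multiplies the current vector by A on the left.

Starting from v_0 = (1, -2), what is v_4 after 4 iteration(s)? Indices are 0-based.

v_4 = (2825, -2500)

v_0 = (1, -2).
v_1 = A·v_0 = (-11, 8).
v_2 = A·v_1 = (65, -60).
v_3 = A·v_2 = (-435, 380).
v_4 = A·v_3 = (2825, -2500).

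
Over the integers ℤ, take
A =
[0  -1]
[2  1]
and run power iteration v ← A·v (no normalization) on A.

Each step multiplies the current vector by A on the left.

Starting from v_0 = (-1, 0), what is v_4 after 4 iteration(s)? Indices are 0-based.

v_0 = (-1, 0).
v_1 = A·v_0 = (0, -2).
v_2 = A·v_1 = (2, -2).
v_3 = A·v_2 = (2, 2).
v_4 = A·v_3 = (-2, 6).

v_4 = (-2, 6)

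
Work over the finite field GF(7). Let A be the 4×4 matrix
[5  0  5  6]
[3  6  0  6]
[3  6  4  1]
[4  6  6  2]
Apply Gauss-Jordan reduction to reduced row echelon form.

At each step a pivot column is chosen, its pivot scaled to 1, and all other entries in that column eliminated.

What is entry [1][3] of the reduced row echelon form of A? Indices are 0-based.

pivot(0,0)=5: scale R0 → (1, 0, 1, 4)
  clear (1,0): R1 −= (3)R0 → (0, 6, 4, 1)
  clear (2,0): R2 −= (3)R0 → (0, 6, 1, 3)
  clear (3,0): R3 −= (4)R0 → (0, 6, 2, 0)
pivot(1,1)=6: scale R1 → (0, 1, 3, 6)
  clear (2,1): R2 −= (6)R1 → (0, 0, 4, 2)
  clear (3,1): R3 −= (6)R1 → (0, 0, 5, 6)
pivot(2,2)=4: scale R2 → (0, 0, 1, 4)
  clear (0,2): R0 −= (1)R2 → (1, 0, 0, 0)
  clear (1,2): R1 −= (3)R2 → (0, 1, 0, 1)
  clear (3,2): R3 −= (5)R2 → (0, 0, 0, 0)
col 3: no nonzero at/below row 3; advance.

M[1][3] = 1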